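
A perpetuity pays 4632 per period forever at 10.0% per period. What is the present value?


PV = PMT / i
= 4632 / 0.1
= 46320.0


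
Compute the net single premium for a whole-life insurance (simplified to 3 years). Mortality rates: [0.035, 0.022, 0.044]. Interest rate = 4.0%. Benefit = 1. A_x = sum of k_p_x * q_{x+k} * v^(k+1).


v = 0.961538
Year 0: k_p_x=1.0, q=0.035, term=0.033654
Year 1: k_p_x=0.965, q=0.022, term=0.019628
Year 2: k_p_x=0.94377, q=0.044, term=0.036916
A_x = 0.0902


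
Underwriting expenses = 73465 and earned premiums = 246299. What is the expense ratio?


Expense ratio = expenses / premiums
= 73465 / 246299
= 0.2983


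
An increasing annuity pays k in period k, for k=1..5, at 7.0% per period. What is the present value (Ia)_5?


(Ia)_n = sum_{k=1}^{n} k * v^k, v = 1/(1+i)
v = 0.934579
Sum computed term by term:
(Ia)_5 = 11.7469


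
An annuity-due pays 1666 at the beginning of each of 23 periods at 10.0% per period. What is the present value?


PV_due = PMT * (1-(1+i)^(-n))/i * (1+i)
PV_immediate = 14799.4419
PV_due = 14799.4419 * 1.1
= 16279.3861


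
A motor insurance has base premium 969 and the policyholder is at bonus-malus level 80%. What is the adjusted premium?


adjusted = base * BM_level / 100
= 969 * 80 / 100
= 969 * 0.8
= 775.2


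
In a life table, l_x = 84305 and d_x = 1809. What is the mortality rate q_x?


q_x = d_x / l_x
= 1809 / 84305
= 0.0215


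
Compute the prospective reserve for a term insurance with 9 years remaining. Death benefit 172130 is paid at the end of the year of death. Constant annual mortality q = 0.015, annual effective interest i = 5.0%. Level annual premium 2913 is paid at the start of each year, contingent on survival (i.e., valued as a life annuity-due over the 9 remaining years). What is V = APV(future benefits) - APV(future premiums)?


v = 1/(1+i) = 0.952381
APV(future benefits) per unit = sum_{k=0}^{8} k_p_x * q * v^(k+1) = 0.100932
APV(future benefits) = 172130 * 0.100932 = 17373.3716
Life annuity-due factor ä_{x:9} = sum_{k=0}^{8} k_p_x * v^k = 7.065218
APV(future premiums) = 2913 * 7.065218 = 20580.9806
V = 17373.3716 - 20580.9806
= -3207.6091


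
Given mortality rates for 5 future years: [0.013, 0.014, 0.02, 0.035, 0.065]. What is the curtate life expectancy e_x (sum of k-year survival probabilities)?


e_x = sum_{k=1}^{n} k_p_x
k_p_x values:
  1_p_x = 0.987
  2_p_x = 0.973182
  3_p_x = 0.953718
  4_p_x = 0.920338
  5_p_x = 0.860516
e_x = 4.6948


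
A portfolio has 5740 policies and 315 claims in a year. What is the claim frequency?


frequency = claims / policies
= 315 / 5740
= 0.0549


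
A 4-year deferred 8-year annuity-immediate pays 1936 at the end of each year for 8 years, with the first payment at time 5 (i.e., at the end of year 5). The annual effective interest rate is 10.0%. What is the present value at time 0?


PV at time 4 of the 8-year annuity-immediate:
a_n = 1936 * (1-(1+0.1)^(-8))/0.1 = 10328.4171
Discount back 4 years to time 0:
PV = 10328.4171 * (1+0.1)^(-4)
= 10328.4171 * 0.683013
= 7054.4479


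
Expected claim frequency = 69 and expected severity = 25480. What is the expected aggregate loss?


E[S] = E[N] * E[X]
= 69 * 25480
= 1.7581e+06


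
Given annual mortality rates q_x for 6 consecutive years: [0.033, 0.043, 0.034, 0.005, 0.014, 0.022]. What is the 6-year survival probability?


p_k = 1 - q_k for each year
Survival = product of (1 - q_k)
= 0.967 * 0.957 * 0.966 * 0.995 * 0.986 * 0.978
= 0.8577


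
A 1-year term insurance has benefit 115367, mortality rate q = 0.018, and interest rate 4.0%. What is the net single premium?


NSP = benefit * q * v
v = 1/(1+i) = 0.961538
NSP = 115367 * 0.018 * 0.961538
= 1996.7365


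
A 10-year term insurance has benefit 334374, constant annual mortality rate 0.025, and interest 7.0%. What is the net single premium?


NSP = benefit * sum_{k=0}^{n-1} k_p_x * q * v^(k+1)
With constant q=0.025, v=0.934579
Sum = 0.159304
NSP = 334374 * 0.159304
= 53266.9561


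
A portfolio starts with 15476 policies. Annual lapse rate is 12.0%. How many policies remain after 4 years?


remaining = initial * (1 - lapse)^years
= 15476 * (1 - 0.12)^4
= 15476 * 0.599695
= 9280.8854


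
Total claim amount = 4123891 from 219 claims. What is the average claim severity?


severity = total / number
= 4123891 / 219
= 18830.5525


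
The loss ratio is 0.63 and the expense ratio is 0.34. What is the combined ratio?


Combined ratio = loss ratio + expense ratio
= 0.63 + 0.34
= 0.97


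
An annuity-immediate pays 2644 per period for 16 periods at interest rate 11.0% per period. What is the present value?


PV = PMT * (1 - (1+i)^(-n)) / i
= 2644 * (1 - (1+0.11)^(-16)) / 0.11
= 2644 * (1 - 0.188292) / 0.11
= 2644 * 7.379162
= 19510.5037


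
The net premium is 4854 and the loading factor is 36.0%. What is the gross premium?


Gross = net * (1 + loading)
= 4854 * (1 + 0.36)
= 4854 * 1.36
= 6601.44


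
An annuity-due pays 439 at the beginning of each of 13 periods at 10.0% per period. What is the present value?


PV_due = PMT * (1-(1+i)^(-n))/i * (1+i)
PV_immediate = 3118.3734
PV_due = 3118.3734 * 1.1
= 3430.2107


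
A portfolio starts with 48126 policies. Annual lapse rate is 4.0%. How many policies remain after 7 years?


remaining = initial * (1 - lapse)^years
= 48126 * (1 - 0.04)^7
= 48126 * 0.751447
= 36164.1613


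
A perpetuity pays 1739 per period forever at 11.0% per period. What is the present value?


PV = PMT / i
= 1739 / 0.11
= 15809.0909


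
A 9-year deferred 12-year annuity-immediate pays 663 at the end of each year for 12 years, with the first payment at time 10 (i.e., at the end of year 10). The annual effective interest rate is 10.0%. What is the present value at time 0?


PV at time 9 of the 12-year annuity-immediate:
a_n = 663 * (1-(1+0.1)^(-12))/0.1 = 4517.4777
Discount back 9 years to time 0:
PV = 4517.4777 * (1+0.1)^(-9)
= 4517.4777 * 0.424098
= 1915.8515


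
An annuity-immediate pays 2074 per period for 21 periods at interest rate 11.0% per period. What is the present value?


PV = PMT * (1 - (1+i)^(-n)) / i
= 2074 * (1 - (1+0.11)^(-21)) / 0.11
= 2074 * (1 - 0.111742) / 0.11
= 2074 * 8.07507
= 16747.696


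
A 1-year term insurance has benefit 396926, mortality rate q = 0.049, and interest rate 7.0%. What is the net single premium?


NSP = benefit * q * v
v = 1/(1+i) = 0.934579
NSP = 396926 * 0.049 * 0.934579
= 18176.985


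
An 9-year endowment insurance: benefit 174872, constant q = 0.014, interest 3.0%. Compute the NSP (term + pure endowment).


Term component = 18078.7328
Pure endowment = 9_p_x * v^9 * benefit = 0.88083 * 0.766417 * 174872 = 118053.1254
NSP = 136131.8582


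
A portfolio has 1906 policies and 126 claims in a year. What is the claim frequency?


frequency = claims / policies
= 126 / 1906
= 0.0661


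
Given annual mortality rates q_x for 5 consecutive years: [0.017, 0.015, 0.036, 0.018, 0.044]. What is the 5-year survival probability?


p_k = 1 - q_k for each year
Survival = product of (1 - q_k)
= 0.983 * 0.985 * 0.964 * 0.982 * 0.956
= 0.8763


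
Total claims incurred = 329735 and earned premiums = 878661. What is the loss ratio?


Loss ratio = claims / premiums
= 329735 / 878661
= 0.3753


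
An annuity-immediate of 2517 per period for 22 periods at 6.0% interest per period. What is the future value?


FV = PMT * ((1+i)^n - 1) / i
= 2517 * ((1.06)^22 - 1) / 0.06
= 2517 * (3.603537 - 1) / 0.06
= 109218.3946


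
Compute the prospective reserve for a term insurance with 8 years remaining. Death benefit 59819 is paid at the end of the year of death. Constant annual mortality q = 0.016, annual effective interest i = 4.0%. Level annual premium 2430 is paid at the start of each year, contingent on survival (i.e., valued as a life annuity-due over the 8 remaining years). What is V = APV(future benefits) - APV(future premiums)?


v = 1/(1+i) = 0.961538
APV(future benefits) per unit = sum_{k=0}^{7} k_p_x * q * v^(k+1) = 0.102219
APV(future benefits) = 59819 * 0.102219 = 6114.6101
Life annuity-due factor ä_{x:8} = sum_{k=0}^{7} k_p_x * v^k = 6.644204
APV(future premiums) = 2430 * 6.644204 = 16145.4165
V = 6114.6101 - 16145.4165
= -10030.8063


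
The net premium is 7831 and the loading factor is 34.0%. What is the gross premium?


Gross = net * (1 + loading)
= 7831 * (1 + 0.34)
= 7831 * 1.34
= 10493.54


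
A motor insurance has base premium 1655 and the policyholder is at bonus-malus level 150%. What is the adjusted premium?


adjusted = base * BM_level / 100
= 1655 * 150 / 100
= 1655 * 1.5
= 2482.5


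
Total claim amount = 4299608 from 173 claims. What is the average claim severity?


severity = total / number
= 4299608 / 173
= 24853.2254


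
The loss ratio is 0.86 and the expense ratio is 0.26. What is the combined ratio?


Combined ratio = loss ratio + expense ratio
= 0.86 + 0.26
= 1.12


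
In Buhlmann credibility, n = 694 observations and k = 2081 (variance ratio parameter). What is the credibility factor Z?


Z = n / (n + k)
= 694 / (694 + 2081)
= 694 / 2775
= 0.2501


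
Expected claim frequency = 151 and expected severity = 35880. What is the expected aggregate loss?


E[S] = E[N] * E[X]
= 151 * 35880
= 5.4179e+06


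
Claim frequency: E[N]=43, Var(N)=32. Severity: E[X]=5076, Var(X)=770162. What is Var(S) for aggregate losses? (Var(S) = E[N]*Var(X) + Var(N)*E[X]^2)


Var(S) = E[N]*Var(X) + Var(N)*E[X]^2
= 43*770162 + 32*5076^2
= 33116966 + 824504832
= 8.5762e+08


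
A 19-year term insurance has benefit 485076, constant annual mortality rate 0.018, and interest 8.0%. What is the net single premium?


NSP = benefit * sum_{k=0}^{n-1} k_p_x * q * v^(k+1)
With constant q=0.018, v=0.925926
Sum = 0.153536
NSP = 485076 * 0.153536
= 74476.4079


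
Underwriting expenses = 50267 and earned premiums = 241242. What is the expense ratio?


Expense ratio = expenses / premiums
= 50267 / 241242
= 0.2084


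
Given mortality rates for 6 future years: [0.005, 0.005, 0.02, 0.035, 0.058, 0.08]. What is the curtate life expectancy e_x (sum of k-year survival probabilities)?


e_x = sum_{k=1}^{n} k_p_x
k_p_x values:
  1_p_x = 0.995
  2_p_x = 0.990025
  3_p_x = 0.970225
  4_p_x = 0.936267
  5_p_x = 0.881963
  6_p_x = 0.811406
e_x = 5.5849


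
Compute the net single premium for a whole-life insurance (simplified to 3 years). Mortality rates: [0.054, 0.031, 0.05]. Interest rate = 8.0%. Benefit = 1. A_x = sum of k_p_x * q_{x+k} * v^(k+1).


v = 0.925926
Year 0: k_p_x=1.0, q=0.054, term=0.05
Year 1: k_p_x=0.946, q=0.031, term=0.025142
Year 2: k_p_x=0.916674, q=0.05, term=0.036384
A_x = 0.1115


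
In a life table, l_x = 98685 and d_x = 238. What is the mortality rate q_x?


q_x = d_x / l_x
= 238 / 98685
= 0.0024


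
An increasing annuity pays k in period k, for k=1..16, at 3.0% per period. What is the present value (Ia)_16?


(Ia)_n = sum_{k=1}^{n} k * v^k, v = 1/(1+i)
v = 0.970874
Sum computed term by term:
(Ia)_16 = 98.9088


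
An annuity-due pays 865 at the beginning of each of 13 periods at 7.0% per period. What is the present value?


PV_due = PMT * (1-(1+i)^(-n))/i * (1+i)
PV_immediate = 7229.3679
PV_due = 7229.3679 * 1.07
= 7735.4236


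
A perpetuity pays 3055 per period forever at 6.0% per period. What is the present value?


PV = PMT / i
= 3055 / 0.06
= 50916.6667


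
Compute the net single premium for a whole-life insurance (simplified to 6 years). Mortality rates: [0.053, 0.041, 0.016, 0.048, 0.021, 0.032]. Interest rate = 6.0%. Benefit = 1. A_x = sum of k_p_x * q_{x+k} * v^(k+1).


v = 0.943396
Year 0: k_p_x=1.0, q=0.053, term=0.05
Year 1: k_p_x=0.947, q=0.041, term=0.034556
Year 2: k_p_x=0.908173, q=0.016, term=0.0122
Year 3: k_p_x=0.893642, q=0.048, term=0.033977
Year 4: k_p_x=0.850747, q=0.021, term=0.01335
Year 5: k_p_x=0.832882, q=0.032, term=0.018789
A_x = 0.1629


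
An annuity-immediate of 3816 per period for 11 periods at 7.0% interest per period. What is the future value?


FV = PMT * ((1+i)^n - 1) / i
= 3816 * ((1.07)^11 - 1) / 0.07
= 3816 * (2.104852 - 1) / 0.07
= 60230.215


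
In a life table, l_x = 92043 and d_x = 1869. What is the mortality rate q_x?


q_x = d_x / l_x
= 1869 / 92043
= 0.0203


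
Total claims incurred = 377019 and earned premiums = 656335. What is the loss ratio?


Loss ratio = claims / premiums
= 377019 / 656335
= 0.5744


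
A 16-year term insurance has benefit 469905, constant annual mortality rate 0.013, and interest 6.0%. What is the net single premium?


NSP = benefit * sum_{k=0}^{n-1} k_p_x * q * v^(k+1)
With constant q=0.013, v=0.943396
Sum = 0.121223
NSP = 469905 * 0.121223
= 56963.2687


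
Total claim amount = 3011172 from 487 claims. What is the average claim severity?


severity = total / number
= 3011172 / 487
= 6183.1047


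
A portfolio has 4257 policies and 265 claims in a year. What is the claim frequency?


frequency = claims / policies
= 265 / 4257
= 0.0623


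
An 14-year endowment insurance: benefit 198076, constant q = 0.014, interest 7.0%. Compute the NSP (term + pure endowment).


Term component = 22503.1068
Pure endowment = 14_p_x * v^14 * benefit = 0.820875 * 0.387817 * 198076 = 63057.3592
NSP = 85560.466


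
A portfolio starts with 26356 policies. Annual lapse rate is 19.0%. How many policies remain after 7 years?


remaining = initial * (1 - lapse)^years
= 26356 * (1 - 0.19)^7
= 26356 * 0.228768
= 6029.4074


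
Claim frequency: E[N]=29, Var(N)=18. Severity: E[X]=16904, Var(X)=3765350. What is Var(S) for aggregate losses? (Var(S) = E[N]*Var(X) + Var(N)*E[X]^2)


Var(S) = E[N]*Var(X) + Var(N)*E[X]^2
= 29*3765350 + 18*16904^2
= 109195150 + 5143413888
= 5.2526e+09


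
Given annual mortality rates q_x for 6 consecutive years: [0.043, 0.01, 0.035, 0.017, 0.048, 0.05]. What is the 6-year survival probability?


p_k = 1 - q_k for each year
Survival = product of (1 - q_k)
= 0.957 * 0.99 * 0.965 * 0.983 * 0.952 * 0.95
= 0.8128


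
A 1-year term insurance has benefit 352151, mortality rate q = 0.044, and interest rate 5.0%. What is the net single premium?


NSP = benefit * q * v
v = 1/(1+i) = 0.952381
NSP = 352151 * 0.044 * 0.952381
= 14756.8038


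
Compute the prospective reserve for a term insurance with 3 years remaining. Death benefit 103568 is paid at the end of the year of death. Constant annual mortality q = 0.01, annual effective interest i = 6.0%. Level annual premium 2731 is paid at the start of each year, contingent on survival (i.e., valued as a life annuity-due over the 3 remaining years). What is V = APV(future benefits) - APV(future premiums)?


v = 1/(1+i) = 0.943396
APV(future benefits) per unit = sum_{k=0}^{2} k_p_x * q * v^(k+1) = 0.026474
APV(future benefits) = 103568 * 0.026474 = 2741.8629
Life annuity-due factor ä_{x:3} = sum_{k=0}^{2} k_p_x * v^k = 2.806248
APV(future premiums) = 2731 * 2.806248 = 7663.8627
V = 2741.8629 - 7663.8627
= -4921.9998


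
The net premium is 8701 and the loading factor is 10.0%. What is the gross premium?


Gross = net * (1 + loading)
= 8701 * (1 + 0.1)
= 8701 * 1.1
= 9571.1


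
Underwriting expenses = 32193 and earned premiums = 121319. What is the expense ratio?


Expense ratio = expenses / premiums
= 32193 / 121319
= 0.2654


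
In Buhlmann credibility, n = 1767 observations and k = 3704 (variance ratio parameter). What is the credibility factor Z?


Z = n / (n + k)
= 1767 / (1767 + 3704)
= 1767 / 5471
= 0.323


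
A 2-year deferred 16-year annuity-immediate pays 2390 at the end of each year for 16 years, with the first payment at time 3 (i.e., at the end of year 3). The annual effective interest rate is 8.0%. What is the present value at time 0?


PV at time 2 of the 16-year annuity-immediate:
a_n = 2390 * (1-(1+0.08)^(-16))/0.08 = 21154.7723
Discount back 2 years to time 0:
PV = 21154.7723 * (1+0.08)^(-2)
= 21154.7723 * 0.857339
= 18136.8075


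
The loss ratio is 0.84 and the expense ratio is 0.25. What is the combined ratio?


Combined ratio = loss ratio + expense ratio
= 0.84 + 0.25
= 1.09


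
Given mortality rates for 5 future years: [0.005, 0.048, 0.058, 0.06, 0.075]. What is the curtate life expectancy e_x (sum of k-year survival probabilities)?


e_x = sum_{k=1}^{n} k_p_x
k_p_x values:
  1_p_x = 0.995
  2_p_x = 0.94724
  3_p_x = 0.8923
  4_p_x = 0.838762
  5_p_x = 0.775855
e_x = 4.4492


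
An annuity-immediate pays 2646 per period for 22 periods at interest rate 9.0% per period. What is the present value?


PV = PMT * (1 - (1+i)^(-n)) / i
= 2646 * (1 - (1+0.09)^(-22)) / 0.09
= 2646 * (1 - 0.150182) / 0.09
= 2646 * 9.442425
= 24984.6577


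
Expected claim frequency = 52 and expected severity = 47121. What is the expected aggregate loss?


E[S] = E[N] * E[X]
= 52 * 47121
= 2.4503e+06


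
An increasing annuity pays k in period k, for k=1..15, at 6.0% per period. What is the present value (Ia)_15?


(Ia)_n = sum_{k=1}^{n} k * v^k, v = 1/(1+i)
v = 0.943396
Sum computed term by term:
(Ia)_15 = 67.2668


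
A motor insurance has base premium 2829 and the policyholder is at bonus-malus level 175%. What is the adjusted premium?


adjusted = base * BM_level / 100
= 2829 * 175 / 100
= 2829 * 1.75
= 4950.75


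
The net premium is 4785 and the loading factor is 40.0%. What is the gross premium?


Gross = net * (1 + loading)
= 4785 * (1 + 0.4)
= 4785 * 1.4
= 6699.0


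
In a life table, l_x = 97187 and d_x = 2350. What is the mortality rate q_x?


q_x = d_x / l_x
= 2350 / 97187
= 0.0242


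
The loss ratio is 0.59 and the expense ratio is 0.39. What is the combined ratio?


Combined ratio = loss ratio + expense ratio
= 0.59 + 0.39
= 0.98


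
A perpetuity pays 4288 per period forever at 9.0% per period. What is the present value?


PV = PMT / i
= 4288 / 0.09
= 47644.4444


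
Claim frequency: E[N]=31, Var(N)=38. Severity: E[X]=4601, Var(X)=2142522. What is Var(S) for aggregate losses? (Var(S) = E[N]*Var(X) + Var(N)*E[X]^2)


Var(S) = E[N]*Var(X) + Var(N)*E[X]^2
= 31*2142522 + 38*4601^2
= 66418182 + 804429638
= 8.7085e+08


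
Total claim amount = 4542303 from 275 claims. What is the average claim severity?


severity = total / number
= 4542303 / 275
= 16517.4655


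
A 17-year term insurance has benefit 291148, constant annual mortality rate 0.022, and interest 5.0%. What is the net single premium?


NSP = benefit * sum_{k=0}^{n-1} k_p_x * q * v^(k+1)
With constant q=0.022, v=0.952381
Sum = 0.214222
NSP = 291148 * 0.214222
= 62370.1681


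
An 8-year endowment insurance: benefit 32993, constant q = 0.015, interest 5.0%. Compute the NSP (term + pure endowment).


Term component = 3047.3565
Pure endowment = 8_p_x * v^8 * benefit = 0.886115 * 0.676839 * 32993 = 19787.7884
NSP = 22835.145


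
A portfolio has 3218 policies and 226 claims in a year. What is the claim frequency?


frequency = claims / policies
= 226 / 3218
= 0.0702


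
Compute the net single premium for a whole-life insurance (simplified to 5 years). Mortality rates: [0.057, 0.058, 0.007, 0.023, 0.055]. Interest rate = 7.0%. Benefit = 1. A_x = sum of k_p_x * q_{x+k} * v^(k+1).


v = 0.934579
Year 0: k_p_x=1.0, q=0.057, term=0.053271
Year 1: k_p_x=0.943, q=0.058, term=0.047772
Year 2: k_p_x=0.888306, q=0.007, term=0.005076
Year 3: k_p_x=0.882088, q=0.023, term=0.015478
Year 4: k_p_x=0.8618, q=0.055, term=0.033795
A_x = 0.1554


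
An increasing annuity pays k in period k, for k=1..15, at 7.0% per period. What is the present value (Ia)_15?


(Ia)_n = sum_{k=1}^{n} k * v^k, v = 1/(1+i)
v = 0.934579
Sum computed term by term:
(Ia)_15 = 61.554


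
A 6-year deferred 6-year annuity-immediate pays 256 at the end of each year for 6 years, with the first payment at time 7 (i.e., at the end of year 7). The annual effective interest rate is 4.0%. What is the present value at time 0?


PV at time 6 of the 6-year annuity-immediate:
a_n = 256 * (1-(1+0.04)^(-6))/0.04 = 1341.987
Discount back 6 years to time 0:
PV = 1341.987 * (1+0.04)^(-6)
= 1341.987 * 0.790315
= 1060.5918


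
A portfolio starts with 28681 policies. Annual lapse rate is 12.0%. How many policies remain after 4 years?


remaining = initial * (1 - lapse)^years
= 28681 * (1 - 0.12)^4
= 28681 * 0.599695
= 17199.8626


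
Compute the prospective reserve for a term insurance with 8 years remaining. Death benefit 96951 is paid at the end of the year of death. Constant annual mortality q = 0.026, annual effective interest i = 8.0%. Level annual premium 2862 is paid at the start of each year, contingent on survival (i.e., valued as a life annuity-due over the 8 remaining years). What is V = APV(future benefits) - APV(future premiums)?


v = 1/(1+i) = 0.925926
APV(future benefits) per unit = sum_{k=0}^{7} k_p_x * q * v^(k+1) = 0.137946
APV(future benefits) = 96951 * 0.137946 = 13374.0131
Life annuity-due factor ä_{x:8} = sum_{k=0}^{7} k_p_x * v^k = 5.730069
APV(future premiums) = 2862 * 5.730069 = 16399.4577
V = 13374.0131 - 16399.4577
= -3025.4446


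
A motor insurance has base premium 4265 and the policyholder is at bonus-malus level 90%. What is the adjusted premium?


adjusted = base * BM_level / 100
= 4265 * 90 / 100
= 4265 * 0.9
= 3838.5


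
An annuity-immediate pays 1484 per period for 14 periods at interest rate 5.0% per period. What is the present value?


PV = PMT * (1 - (1+i)^(-n)) / i
= 1484 * (1 - (1+0.05)^(-14)) / 0.05
= 1484 * (1 - 0.505068) / 0.05
= 1484 * 9.898641
= 14689.5832


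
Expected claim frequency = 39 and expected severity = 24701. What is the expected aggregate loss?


E[S] = E[N] * E[X]
= 39 * 24701
= 963339


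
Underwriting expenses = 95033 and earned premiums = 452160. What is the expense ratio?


Expense ratio = expenses / premiums
= 95033 / 452160
= 0.2102


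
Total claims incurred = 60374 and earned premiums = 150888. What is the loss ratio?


Loss ratio = claims / premiums
= 60374 / 150888
= 0.4001


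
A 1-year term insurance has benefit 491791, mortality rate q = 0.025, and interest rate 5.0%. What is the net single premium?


NSP = benefit * q * v
v = 1/(1+i) = 0.952381
NSP = 491791 * 0.025 * 0.952381
= 11709.3095


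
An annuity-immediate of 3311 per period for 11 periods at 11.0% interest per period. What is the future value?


FV = PMT * ((1+i)^n - 1) / i
= 3311 * ((1.11)^11 - 1) / 0.11
= 3311 * (3.151757 - 1) / 0.11
= 64767.8946


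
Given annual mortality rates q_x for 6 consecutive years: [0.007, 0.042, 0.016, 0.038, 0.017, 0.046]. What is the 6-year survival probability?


p_k = 1 - q_k for each year
Survival = product of (1 - q_k)
= 0.993 * 0.958 * 0.984 * 0.962 * 0.983 * 0.954
= 0.8445


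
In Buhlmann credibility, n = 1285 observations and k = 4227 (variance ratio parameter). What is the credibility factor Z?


Z = n / (n + k)
= 1285 / (1285 + 4227)
= 1285 / 5512
= 0.2331


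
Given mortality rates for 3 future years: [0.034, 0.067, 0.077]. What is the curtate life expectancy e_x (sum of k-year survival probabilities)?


e_x = sum_{k=1}^{n} k_p_x
k_p_x values:
  1_p_x = 0.966
  2_p_x = 0.901278
  3_p_x = 0.83188
e_x = 2.6992


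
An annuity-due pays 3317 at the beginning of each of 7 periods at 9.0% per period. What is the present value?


PV_due = PMT * (1-(1+i)^(-n))/i * (1+i)
PV_immediate = 16694.3046
PV_due = 16694.3046 * 1.09
= 18196.792


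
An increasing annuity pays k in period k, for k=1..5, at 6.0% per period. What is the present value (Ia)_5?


(Ia)_n = sum_{k=1}^{n} k * v^k, v = 1/(1+i)
v = 0.943396
Sum computed term by term:
(Ia)_5 = 12.1469


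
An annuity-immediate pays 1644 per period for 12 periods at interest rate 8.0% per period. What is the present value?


PV = PMT * (1 - (1+i)^(-n)) / i
= 1644 * (1 - (1+0.08)^(-12)) / 0.08
= 1644 * (1 - 0.397114) / 0.08
= 1644 * 7.536078
= 12389.3123


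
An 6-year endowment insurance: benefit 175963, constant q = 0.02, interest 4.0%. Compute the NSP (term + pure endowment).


Term component = 17590.7806
Pure endowment = 6_p_x * v^6 * benefit = 0.885842 * 0.790315 * 175963 = 123190.6583
NSP = 140781.4389


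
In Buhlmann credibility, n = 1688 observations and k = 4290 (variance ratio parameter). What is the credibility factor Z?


Z = n / (n + k)
= 1688 / (1688 + 4290)
= 1688 / 5978
= 0.2824


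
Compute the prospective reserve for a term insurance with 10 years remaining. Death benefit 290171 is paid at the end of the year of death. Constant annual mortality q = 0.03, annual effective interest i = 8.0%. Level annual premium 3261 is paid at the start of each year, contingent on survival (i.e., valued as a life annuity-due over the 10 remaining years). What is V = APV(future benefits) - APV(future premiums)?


v = 1/(1+i) = 0.925926
APV(future benefits) per unit = sum_{k=0}^{9} k_p_x * q * v^(k+1) = 0.179572
APV(future benefits) = 290171 * 0.179572 = 52106.5298
Life annuity-due factor ä_{x:10} = sum_{k=0}^{9} k_p_x * v^k = 6.464585
APV(future premiums) = 3261 * 6.464585 = 21081.0115
V = 52106.5298 - 21081.0115
= 31025.5184


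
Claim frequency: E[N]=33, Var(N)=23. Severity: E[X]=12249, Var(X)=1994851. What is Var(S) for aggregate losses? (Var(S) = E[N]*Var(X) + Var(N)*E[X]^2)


Var(S) = E[N]*Var(X) + Var(N)*E[X]^2
= 33*1994851 + 23*12249^2
= 65830083 + 3450874023
= 3.5167e+09


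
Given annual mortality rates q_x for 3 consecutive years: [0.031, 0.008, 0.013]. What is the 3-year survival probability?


p_k = 1 - q_k for each year
Survival = product of (1 - q_k)
= 0.969 * 0.992 * 0.987
= 0.9488


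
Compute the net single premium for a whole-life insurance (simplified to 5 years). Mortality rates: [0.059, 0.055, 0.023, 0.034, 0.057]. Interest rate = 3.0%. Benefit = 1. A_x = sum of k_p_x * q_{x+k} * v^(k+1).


v = 0.970874
Year 0: k_p_x=1.0, q=0.059, term=0.057282
Year 1: k_p_x=0.941, q=0.055, term=0.048784
Year 2: k_p_x=0.889245, q=0.023, term=0.018717
Year 3: k_p_x=0.868792, q=0.034, term=0.026245
Year 4: k_p_x=0.839253, q=0.057, term=0.041265
A_x = 0.1923


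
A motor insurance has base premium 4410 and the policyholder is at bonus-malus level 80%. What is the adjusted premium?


adjusted = base * BM_level / 100
= 4410 * 80 / 100
= 4410 * 0.8
= 3528.0


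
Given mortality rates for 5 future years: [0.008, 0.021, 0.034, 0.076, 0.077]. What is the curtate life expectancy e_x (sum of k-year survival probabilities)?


e_x = sum_{k=1}^{n} k_p_x
k_p_x values:
  1_p_x = 0.992
  2_p_x = 0.971168
  3_p_x = 0.938148
  4_p_x = 0.866849
  5_p_x = 0.800102
e_x = 4.5683


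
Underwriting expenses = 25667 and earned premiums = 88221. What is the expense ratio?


Expense ratio = expenses / premiums
= 25667 / 88221
= 0.2909


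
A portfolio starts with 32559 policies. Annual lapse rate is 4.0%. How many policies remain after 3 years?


remaining = initial * (1 - lapse)^years
= 32559 * (1 - 0.04)^3
= 32559 * 0.884736
= 28806.1194


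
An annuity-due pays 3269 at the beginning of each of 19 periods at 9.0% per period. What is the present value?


PV_due = PMT * (1-(1+i)^(-n))/i * (1+i)
PV_immediate = 29257.9252
PV_due = 29257.9252 * 1.09
= 31891.1385


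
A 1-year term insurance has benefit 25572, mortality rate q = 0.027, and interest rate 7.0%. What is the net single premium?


NSP = benefit * q * v
v = 1/(1+i) = 0.934579
NSP = 25572 * 0.027 * 0.934579
= 645.2748


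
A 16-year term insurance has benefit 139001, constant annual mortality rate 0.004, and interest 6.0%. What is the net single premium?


NSP = benefit * sum_{k=0}^{n-1} k_p_x * q * v^(k+1)
With constant q=0.004, v=0.943396
Sum = 0.039425
NSP = 139001 * 0.039425
= 5480.1596


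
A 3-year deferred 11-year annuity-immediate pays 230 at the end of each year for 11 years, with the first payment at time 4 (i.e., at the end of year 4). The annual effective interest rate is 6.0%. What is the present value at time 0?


PV at time 3 of the 11-year annuity-immediate:
a_n = 230 * (1-(1+0.06)^(-11))/0.06 = 1813.9812
Discount back 3 years to time 0:
PV = 1813.9812 * (1+0.06)^(-3)
= 1813.9812 * 0.839619
= 1523.0536


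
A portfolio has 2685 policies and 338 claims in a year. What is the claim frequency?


frequency = claims / policies
= 338 / 2685
= 0.1259


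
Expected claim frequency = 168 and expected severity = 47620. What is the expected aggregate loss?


E[S] = E[N] * E[X]
= 168 * 47620
= 8.0002e+06


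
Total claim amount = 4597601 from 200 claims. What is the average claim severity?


severity = total / number
= 4597601 / 200
= 22988.005


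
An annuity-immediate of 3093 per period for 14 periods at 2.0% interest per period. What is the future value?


FV = PMT * ((1+i)^n - 1) / i
= 3093 * ((1.02)^14 - 1) / 0.02
= 3093 * (1.319479 - 1) / 0.02
= 49407.3907


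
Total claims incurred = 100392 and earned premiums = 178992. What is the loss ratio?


Loss ratio = claims / premiums
= 100392 / 178992
= 0.5609


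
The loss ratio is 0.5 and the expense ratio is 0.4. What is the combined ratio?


Combined ratio = loss ratio + expense ratio
= 0.5 + 0.4
= 0.9


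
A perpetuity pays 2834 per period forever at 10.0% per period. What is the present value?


PV = PMT / i
= 2834 / 0.1
= 28340.0


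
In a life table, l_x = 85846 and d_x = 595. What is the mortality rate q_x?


q_x = d_x / l_x
= 595 / 85846
= 0.0069


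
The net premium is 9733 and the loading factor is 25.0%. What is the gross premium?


Gross = net * (1 + loading)
= 9733 * (1 + 0.25)
= 9733 * 1.25
= 12166.25


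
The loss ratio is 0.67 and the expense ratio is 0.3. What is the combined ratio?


Combined ratio = loss ratio + expense ratio
= 0.67 + 0.3
= 0.97


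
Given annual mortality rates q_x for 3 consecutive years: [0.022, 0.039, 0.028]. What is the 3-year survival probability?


p_k = 1 - q_k for each year
Survival = product of (1 - q_k)
= 0.978 * 0.961 * 0.972
= 0.9135


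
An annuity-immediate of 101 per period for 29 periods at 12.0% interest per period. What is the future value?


FV = PMT * ((1+i)^n - 1) / i
= 101 * ((1.12)^29 - 1) / 0.12
= 101 * (26.74993 - 1) / 0.12
= 21672.8581


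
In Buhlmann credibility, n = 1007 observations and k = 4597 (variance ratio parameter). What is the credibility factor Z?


Z = n / (n + k)
= 1007 / (1007 + 4597)
= 1007 / 5604
= 0.1797


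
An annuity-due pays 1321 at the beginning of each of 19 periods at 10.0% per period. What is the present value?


PV_due = PMT * (1-(1+i)^(-n))/i * (1+i)
PV_immediate = 11050.0594
PV_due = 11050.0594 * 1.1
= 12155.0654


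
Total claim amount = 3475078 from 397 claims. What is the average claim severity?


severity = total / number
= 3475078 / 397
= 8753.3451


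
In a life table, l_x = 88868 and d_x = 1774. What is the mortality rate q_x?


q_x = d_x / l_x
= 1774 / 88868
= 0.02


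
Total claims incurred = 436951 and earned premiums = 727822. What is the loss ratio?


Loss ratio = claims / premiums
= 436951 / 727822
= 0.6004


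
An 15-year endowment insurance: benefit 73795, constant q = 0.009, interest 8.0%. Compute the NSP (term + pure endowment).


Term component = 5408.2857
Pure endowment = 15_p_x * v^15 * benefit = 0.873182 * 0.315242 * 73795 = 20313.0633
NSP = 25721.349


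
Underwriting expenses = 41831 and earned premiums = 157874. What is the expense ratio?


Expense ratio = expenses / premiums
= 41831 / 157874
= 0.265


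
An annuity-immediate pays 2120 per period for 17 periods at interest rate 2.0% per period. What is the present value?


PV = PMT * (1 - (1+i)^(-n)) / i
= 2120 * (1 - (1+0.02)^(-17)) / 0.02
= 2120 * (1 - 0.714163) / 0.02
= 2120 * 14.291872
= 30298.7684


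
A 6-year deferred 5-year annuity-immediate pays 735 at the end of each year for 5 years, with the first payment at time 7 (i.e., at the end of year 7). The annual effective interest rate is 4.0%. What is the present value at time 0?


PV at time 6 of the 5-year annuity-immediate:
a_n = 735 * (1-(1+0.04)^(-5))/0.04 = 3272.0894
Discount back 6 years to time 0:
PV = 3272.0894 * (1+0.04)^(-6)
= 3272.0894 * 0.790315
= 2585.9798


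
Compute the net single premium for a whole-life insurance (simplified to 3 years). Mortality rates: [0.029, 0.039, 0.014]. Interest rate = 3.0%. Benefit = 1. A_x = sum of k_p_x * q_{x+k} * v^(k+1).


v = 0.970874
Year 0: k_p_x=1.0, q=0.029, term=0.028155
Year 1: k_p_x=0.971, q=0.039, term=0.035695
Year 2: k_p_x=0.933131, q=0.014, term=0.011955
A_x = 0.0758


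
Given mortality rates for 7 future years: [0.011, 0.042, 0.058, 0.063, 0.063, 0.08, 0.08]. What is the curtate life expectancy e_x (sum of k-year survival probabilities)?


e_x = sum_{k=1}^{n} k_p_x
k_p_x values:
  1_p_x = 0.989
  2_p_x = 0.947462
  3_p_x = 0.892509
  4_p_x = 0.836281
  5_p_x = 0.783595
  6_p_x = 0.720908
  7_p_x = 0.663235
e_x = 5.833


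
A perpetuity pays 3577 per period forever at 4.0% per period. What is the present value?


PV = PMT / i
= 3577 / 0.04
= 89425.0


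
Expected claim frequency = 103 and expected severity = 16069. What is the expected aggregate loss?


E[S] = E[N] * E[X]
= 103 * 16069
= 1.6551e+06


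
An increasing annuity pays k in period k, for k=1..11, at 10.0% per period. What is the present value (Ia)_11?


(Ia)_n = sum_{k=1}^{n} k * v^k, v = 1/(1+i)
v = 0.909091
Sum computed term by term:
(Ia)_11 = 32.8913


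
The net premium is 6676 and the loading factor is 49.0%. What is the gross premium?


Gross = net * (1 + loading)
= 6676 * (1 + 0.49)
= 6676 * 1.49
= 9947.24


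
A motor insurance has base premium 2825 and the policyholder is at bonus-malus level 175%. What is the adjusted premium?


adjusted = base * BM_level / 100
= 2825 * 175 / 100
= 2825 * 1.75
= 4943.75


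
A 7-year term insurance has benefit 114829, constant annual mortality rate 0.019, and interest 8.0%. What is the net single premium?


NSP = benefit * sum_{k=0}^{n-1} k_p_x * q * v^(k+1)
With constant q=0.019, v=0.925926
Sum = 0.094007
NSP = 114829 * 0.094007
= 10794.7713


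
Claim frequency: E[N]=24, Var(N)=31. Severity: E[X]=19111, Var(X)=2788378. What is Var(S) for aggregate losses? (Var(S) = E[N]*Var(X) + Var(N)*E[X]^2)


Var(S) = E[N]*Var(X) + Var(N)*E[X]^2
= 24*2788378 + 31*19111^2
= 66921072 + 11322139951
= 1.1389e+10


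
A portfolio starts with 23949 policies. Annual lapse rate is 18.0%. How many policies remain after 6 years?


remaining = initial * (1 - lapse)^years
= 23949 * (1 - 0.18)^6
= 23949 * 0.304007
= 7280.6558


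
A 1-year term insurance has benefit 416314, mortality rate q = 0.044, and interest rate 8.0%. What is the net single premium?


NSP = benefit * q * v
v = 1/(1+i) = 0.925926
NSP = 416314 * 0.044 * 0.925926
= 16960.9407


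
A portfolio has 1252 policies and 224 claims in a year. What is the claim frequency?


frequency = claims / policies
= 224 / 1252
= 0.1789


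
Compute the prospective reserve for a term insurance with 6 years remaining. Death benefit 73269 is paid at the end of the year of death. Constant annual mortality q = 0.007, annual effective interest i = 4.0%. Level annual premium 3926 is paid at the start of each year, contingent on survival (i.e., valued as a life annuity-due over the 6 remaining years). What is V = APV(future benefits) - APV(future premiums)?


v = 1/(1+i) = 0.961538
APV(future benefits) per unit = sum_{k=0}^{5} k_p_x * q * v^(k+1) = 0.036088
APV(future benefits) = 73269 * 0.036088 = 2644.1104
Life annuity-due factor ä_{x:6} = sum_{k=0}^{5} k_p_x * v^k = 5.361603
APV(future premiums) = 3926 * 5.361603 = 21049.652
V = 2644.1104 - 21049.652
= -18405.5415


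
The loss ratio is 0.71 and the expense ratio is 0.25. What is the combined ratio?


Combined ratio = loss ratio + expense ratio
= 0.71 + 0.25
= 0.96


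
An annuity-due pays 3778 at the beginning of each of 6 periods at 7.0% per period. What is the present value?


PV_due = PMT * (1-(1+i)^(-n))/i * (1+i)
PV_immediate = 18007.9868
PV_due = 18007.9868 * 1.07
= 19268.5459


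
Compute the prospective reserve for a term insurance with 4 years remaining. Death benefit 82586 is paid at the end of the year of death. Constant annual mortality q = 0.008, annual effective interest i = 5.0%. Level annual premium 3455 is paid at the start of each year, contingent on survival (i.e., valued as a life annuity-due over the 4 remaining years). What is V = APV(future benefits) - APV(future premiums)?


v = 1/(1+i) = 0.952381
APV(future benefits) per unit = sum_{k=0}^{3} k_p_x * q * v^(k+1) = 0.028043
APV(future benefits) = 82586 * 0.028043 = 2315.9366
Life annuity-due factor ä_{x:4} = sum_{k=0}^{3} k_p_x * v^k = 3.680608
APV(future premiums) = 3455 * 3.680608 = 12716.5002
V = 2315.9366 - 12716.5002
= -10400.5636


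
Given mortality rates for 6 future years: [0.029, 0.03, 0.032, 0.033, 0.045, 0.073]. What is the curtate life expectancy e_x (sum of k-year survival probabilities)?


e_x = sum_{k=1}^{n} k_p_x
k_p_x values:
  1_p_x = 0.971
  2_p_x = 0.94187
  3_p_x = 0.91173
  4_p_x = 0.881643
  5_p_x = 0.841969
  6_p_x = 0.780505
e_x = 5.3287


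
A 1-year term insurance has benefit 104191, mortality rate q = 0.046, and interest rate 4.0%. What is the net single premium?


NSP = benefit * q * v
v = 1/(1+i) = 0.961538
NSP = 104191 * 0.046 * 0.961538
= 4608.4481


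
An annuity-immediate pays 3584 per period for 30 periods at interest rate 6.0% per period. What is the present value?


PV = PMT * (1 - (1+i)^(-n)) / i
= 3584 * (1 - (1+0.06)^(-30)) / 0.06
= 3584 * (1 - 0.17411) / 0.06
= 3584 * 13.764831
= 49333.1548


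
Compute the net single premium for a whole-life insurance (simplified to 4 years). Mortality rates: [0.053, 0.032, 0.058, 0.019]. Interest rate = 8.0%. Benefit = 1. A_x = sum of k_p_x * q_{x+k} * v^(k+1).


v = 0.925926
Year 0: k_p_x=1.0, q=0.053, term=0.049074
Year 1: k_p_x=0.947, q=0.032, term=0.025981
Year 2: k_p_x=0.916696, q=0.058, term=0.042207
Year 3: k_p_x=0.863528, q=0.019, term=0.01206
A_x = 0.1293


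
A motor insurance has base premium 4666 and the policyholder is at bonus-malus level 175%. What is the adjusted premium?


adjusted = base * BM_level / 100
= 4666 * 175 / 100
= 4666 * 1.75
= 8165.5


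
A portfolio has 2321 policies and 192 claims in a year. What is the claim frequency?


frequency = claims / policies
= 192 / 2321
= 0.0827


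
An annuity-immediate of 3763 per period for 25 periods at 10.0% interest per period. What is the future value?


FV = PMT * ((1+i)^n - 1) / i
= 3763 * ((1.1)^25 - 1) / 0.1
= 3763 * (10.834706 - 1) / 0.1
= 370079.9846


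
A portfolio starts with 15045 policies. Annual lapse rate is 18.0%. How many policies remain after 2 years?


remaining = initial * (1 - lapse)^years
= 15045 * (1 - 0.18)^2
= 15045 * 0.6724
= 10116.258


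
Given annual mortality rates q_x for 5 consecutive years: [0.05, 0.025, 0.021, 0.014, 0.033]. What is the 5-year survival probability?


p_k = 1 - q_k for each year
Survival = product of (1 - q_k)
= 0.95 * 0.975 * 0.979 * 0.986 * 0.967
= 0.8646


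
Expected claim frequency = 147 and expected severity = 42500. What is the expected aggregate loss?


E[S] = E[N] * E[X]
= 147 * 42500
= 6.2475e+06


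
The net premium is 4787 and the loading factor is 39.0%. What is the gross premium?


Gross = net * (1 + loading)
= 4787 * (1 + 0.39)
= 4787 * 1.39
= 6653.93


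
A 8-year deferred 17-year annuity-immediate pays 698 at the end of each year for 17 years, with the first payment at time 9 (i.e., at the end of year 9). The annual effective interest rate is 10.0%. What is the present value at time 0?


PV at time 8 of the 17-year annuity-immediate:
a_n = 698 * (1-(1+0.1)^(-17))/0.1 = 5599.0442
Discount back 8 years to time 0:
PV = 5599.0442 * (1+0.1)^(-8)
= 5599.0442 * 0.466507
= 2611.9954
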